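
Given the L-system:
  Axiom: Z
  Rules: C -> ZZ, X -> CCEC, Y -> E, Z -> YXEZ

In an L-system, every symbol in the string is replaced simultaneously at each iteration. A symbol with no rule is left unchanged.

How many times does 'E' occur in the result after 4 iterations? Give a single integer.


Step 0: Z  (0 'E')
Step 1: YXEZ  (1 'E')
Step 2: ECCECEYXEZ  (4 'E')
Step 3: EZZZZEZZEECCECEYXEZ  (7 'E')
Step 4: EYXEZYXEZYXEZYXEZEYXEZYXEZEEZZZZEZZEECCECEYXEZ  (16 'E')

Answer: 16


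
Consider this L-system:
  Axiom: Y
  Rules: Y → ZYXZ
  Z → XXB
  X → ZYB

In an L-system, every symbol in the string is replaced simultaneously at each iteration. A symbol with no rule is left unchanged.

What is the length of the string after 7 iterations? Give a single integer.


Step 0: length = 1
Step 1: length = 4
Step 2: length = 13
Step 3: length = 35
Step 4: length = 90
Step 5: length = 229
Step 6: length = 577
Step 7: length = 1452

Answer: 1452


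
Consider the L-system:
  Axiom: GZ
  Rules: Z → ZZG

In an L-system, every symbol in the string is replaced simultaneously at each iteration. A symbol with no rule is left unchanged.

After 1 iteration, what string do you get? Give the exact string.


Answer: GZZG

Derivation:
Step 0: GZ
Step 1: GZZG


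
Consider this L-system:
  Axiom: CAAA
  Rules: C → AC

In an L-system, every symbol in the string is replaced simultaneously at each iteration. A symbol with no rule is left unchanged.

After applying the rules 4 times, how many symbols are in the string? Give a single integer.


Answer: 8

Derivation:
Step 0: length = 4
Step 1: length = 5
Step 2: length = 6
Step 3: length = 7
Step 4: length = 8


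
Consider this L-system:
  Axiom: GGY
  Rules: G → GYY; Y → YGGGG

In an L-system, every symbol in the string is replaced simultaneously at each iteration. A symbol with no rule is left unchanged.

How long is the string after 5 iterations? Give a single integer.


Answer: 2395

Derivation:
Step 0: length = 3
Step 1: length = 11
Step 2: length = 43
Step 3: length = 163
Step 4: length = 627
Step 5: length = 2395


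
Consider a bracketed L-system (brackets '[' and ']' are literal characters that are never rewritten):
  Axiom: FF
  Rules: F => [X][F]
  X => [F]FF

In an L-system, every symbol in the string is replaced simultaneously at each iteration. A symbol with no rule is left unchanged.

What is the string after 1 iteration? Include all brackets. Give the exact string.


Step 0: FF
Step 1: [X][F][X][F]

Answer: [X][F][X][F]


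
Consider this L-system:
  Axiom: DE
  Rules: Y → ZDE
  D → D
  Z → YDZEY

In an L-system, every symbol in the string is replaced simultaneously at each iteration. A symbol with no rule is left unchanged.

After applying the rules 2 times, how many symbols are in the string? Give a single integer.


Answer: 2

Derivation:
Step 0: length = 2
Step 1: length = 2
Step 2: length = 2


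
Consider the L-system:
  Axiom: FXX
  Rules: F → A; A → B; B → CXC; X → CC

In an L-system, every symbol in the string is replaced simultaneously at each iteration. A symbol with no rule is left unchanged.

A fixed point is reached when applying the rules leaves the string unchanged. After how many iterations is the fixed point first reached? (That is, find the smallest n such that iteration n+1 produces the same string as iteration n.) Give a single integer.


Answer: 4

Derivation:
Step 0: FXX
Step 1: ACCCC
Step 2: BCCCC
Step 3: CXCCCCC
Step 4: CCCCCCCC
Step 5: CCCCCCCC  (unchanged — fixed point at step 4)


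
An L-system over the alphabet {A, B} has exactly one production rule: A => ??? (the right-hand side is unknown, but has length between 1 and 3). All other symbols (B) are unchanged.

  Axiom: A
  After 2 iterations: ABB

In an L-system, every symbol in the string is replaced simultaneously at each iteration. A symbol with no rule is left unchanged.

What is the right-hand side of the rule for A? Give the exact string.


Trying A => AB:
  Step 0: A
  Step 1: AB
  Step 2: ABB
Matches the given result.

Answer: AB


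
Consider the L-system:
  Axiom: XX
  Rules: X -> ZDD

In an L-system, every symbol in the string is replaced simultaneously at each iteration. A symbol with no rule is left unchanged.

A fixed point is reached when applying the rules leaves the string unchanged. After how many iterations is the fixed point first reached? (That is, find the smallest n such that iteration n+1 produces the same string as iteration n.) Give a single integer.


Answer: 1

Derivation:
Step 0: XX
Step 1: ZDDZDD
Step 2: ZDDZDD  (unchanged — fixed point at step 1)


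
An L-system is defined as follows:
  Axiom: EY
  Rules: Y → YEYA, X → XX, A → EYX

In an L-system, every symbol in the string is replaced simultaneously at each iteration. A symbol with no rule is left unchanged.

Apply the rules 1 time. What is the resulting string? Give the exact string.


Step 0: EY
Step 1: EYEYA

Answer: EYEYA


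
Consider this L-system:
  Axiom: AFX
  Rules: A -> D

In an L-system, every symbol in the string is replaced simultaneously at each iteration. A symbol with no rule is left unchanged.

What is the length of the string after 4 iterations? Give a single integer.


Step 0: length = 3
Step 1: length = 3
Step 2: length = 3
Step 3: length = 3
Step 4: length = 3

Answer: 3


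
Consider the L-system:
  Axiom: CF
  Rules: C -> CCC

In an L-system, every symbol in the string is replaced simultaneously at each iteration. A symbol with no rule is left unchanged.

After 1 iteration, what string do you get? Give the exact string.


Answer: CCCF

Derivation:
Step 0: CF
Step 1: CCCF


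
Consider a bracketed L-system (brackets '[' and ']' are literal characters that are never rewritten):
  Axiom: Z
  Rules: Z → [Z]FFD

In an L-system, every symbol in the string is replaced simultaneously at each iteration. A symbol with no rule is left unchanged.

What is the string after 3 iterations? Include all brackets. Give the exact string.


Answer: [[[Z]FFD]FFD]FFD

Derivation:
Step 0: Z
Step 1: [Z]FFD
Step 2: [[Z]FFD]FFD
Step 3: [[[Z]FFD]FFD]FFD


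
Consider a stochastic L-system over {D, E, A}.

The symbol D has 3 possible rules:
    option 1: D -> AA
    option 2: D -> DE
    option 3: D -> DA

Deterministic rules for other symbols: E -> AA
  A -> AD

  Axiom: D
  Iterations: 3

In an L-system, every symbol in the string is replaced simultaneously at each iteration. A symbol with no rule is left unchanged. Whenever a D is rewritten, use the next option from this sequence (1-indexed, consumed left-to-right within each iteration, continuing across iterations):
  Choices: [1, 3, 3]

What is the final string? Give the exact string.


Step 0: D
Step 1: AA  (used choices [1])
Step 2: ADAD  (used choices [])
Step 3: ADDAADDA  (used choices [3, 3])

Answer: ADDAADDA


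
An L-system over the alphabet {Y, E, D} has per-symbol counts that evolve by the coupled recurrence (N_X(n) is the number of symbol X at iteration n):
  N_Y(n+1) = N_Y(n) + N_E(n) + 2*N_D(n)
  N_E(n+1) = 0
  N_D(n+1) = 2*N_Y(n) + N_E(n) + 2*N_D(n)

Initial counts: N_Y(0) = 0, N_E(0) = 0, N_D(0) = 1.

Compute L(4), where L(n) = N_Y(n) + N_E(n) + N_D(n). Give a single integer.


Step 0: N_Y=0, N_E=0, N_D=1, L=1
Step 1: N_Y=2, N_E=0, N_D=2, L=4
Step 2: N_Y=6, N_E=0, N_D=8, L=14
Step 3: N_Y=22, N_E=0, N_D=28, L=50
Step 4: N_Y=78, N_E=0, N_D=100, L=178

Answer: 178


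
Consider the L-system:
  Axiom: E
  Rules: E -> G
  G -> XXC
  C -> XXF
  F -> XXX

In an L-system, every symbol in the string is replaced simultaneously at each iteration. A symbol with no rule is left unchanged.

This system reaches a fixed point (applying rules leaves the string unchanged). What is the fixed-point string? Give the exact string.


Step 0: E
Step 1: G
Step 2: XXC
Step 3: XXXXF
Step 4: XXXXXXX
Step 5: XXXXXXX  (unchanged — fixed point at step 4)

Answer: XXXXXXX


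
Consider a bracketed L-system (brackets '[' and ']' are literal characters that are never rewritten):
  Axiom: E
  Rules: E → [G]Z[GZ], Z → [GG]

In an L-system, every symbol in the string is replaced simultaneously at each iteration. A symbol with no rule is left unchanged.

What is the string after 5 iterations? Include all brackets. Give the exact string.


Step 0: E
Step 1: [G]Z[GZ]
Step 2: [G][GG][G[GG]]
Step 3: [G][GG][G[GG]]
Step 4: [G][GG][G[GG]]
Step 5: [G][GG][G[GG]]

Answer: [G][GG][G[GG]]


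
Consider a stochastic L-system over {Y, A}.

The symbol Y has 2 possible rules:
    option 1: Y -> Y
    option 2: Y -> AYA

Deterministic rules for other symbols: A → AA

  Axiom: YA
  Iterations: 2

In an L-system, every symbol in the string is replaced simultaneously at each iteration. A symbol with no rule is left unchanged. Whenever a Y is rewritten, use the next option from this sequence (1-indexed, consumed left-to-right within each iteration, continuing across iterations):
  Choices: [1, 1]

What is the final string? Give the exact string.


Step 0: YA
Step 1: YAA  (used choices [1])
Step 2: YAAAA  (used choices [1])

Answer: YAAAA


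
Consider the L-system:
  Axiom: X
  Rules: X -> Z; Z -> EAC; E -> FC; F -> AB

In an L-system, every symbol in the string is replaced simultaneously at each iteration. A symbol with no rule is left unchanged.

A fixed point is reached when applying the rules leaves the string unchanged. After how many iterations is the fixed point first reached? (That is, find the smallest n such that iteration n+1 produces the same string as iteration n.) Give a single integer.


Step 0: X
Step 1: Z
Step 2: EAC
Step 3: FCAC
Step 4: ABCAC
Step 5: ABCAC  (unchanged — fixed point at step 4)

Answer: 4


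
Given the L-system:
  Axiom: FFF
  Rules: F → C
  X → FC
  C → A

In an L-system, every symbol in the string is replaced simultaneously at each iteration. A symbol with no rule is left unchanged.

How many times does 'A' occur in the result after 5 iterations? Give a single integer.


Answer: 3

Derivation:
Step 0: FFF  (0 'A')
Step 1: CCC  (0 'A')
Step 2: AAA  (3 'A')
Step 3: AAA  (3 'A')
Step 4: AAA  (3 'A')
Step 5: AAA  (3 'A')


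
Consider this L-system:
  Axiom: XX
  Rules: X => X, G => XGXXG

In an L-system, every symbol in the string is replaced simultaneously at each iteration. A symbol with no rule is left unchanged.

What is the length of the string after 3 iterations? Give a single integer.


Step 0: length = 2
Step 1: length = 2
Step 2: length = 2
Step 3: length = 2

Answer: 2


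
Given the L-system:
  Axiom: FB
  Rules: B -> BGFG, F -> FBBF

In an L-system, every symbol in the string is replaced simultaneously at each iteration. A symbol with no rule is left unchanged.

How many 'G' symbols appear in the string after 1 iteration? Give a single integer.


Answer: 2

Derivation:
Step 0: FB  (0 'G')
Step 1: FBBFBGFG  (2 'G')


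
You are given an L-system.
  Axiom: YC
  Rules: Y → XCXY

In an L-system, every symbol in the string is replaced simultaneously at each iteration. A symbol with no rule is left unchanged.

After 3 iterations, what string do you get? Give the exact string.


Answer: XCXXCXXCXYC

Derivation:
Step 0: YC
Step 1: XCXYC
Step 2: XCXXCXYC
Step 3: XCXXCXXCXYC


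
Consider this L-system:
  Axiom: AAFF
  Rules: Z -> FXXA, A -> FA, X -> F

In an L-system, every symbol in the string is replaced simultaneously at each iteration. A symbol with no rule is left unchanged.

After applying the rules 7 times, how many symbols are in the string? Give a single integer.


Step 0: length = 4
Step 1: length = 6
Step 2: length = 8
Step 3: length = 10
Step 4: length = 12
Step 5: length = 14
Step 6: length = 16
Step 7: length = 18

Answer: 18


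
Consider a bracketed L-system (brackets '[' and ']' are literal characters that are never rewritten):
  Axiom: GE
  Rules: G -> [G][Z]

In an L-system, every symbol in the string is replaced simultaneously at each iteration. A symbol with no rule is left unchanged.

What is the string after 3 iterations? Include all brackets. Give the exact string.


Answer: [[[G][Z]][Z]][Z]E

Derivation:
Step 0: GE
Step 1: [G][Z]E
Step 2: [[G][Z]][Z]E
Step 3: [[[G][Z]][Z]][Z]E


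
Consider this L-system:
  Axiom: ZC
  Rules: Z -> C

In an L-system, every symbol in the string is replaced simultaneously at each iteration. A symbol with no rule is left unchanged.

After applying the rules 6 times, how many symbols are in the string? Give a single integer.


Answer: 2

Derivation:
Step 0: length = 2
Step 1: length = 2
Step 2: length = 2
Step 3: length = 2
Step 4: length = 2
Step 5: length = 2
Step 6: length = 2


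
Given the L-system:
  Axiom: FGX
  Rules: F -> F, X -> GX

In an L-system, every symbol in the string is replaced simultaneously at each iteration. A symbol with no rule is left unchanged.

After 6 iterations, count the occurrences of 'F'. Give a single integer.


Answer: 1

Derivation:
Step 0: FGX  (1 'F')
Step 1: FGGX  (1 'F')
Step 2: FGGGX  (1 'F')
Step 3: FGGGGX  (1 'F')
Step 4: FGGGGGX  (1 'F')
Step 5: FGGGGGGX  (1 'F')
Step 6: FGGGGGGGX  (1 'F')


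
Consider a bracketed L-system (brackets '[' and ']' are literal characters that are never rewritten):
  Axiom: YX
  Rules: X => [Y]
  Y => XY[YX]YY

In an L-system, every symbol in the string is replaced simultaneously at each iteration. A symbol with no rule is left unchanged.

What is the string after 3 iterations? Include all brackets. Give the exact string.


Step 0: YX
Step 1: XY[YX]YY[Y]
Step 2: [Y]XY[YX]YY[XY[YX]YY[Y]]XY[YX]YYXY[YX]YY[XY[YX]YY]
Step 3: [XY[YX]YY][Y]XY[YX]YY[XY[YX]YY[Y]]XY[YX]YYXY[YX]YY[[Y]XY[YX]YY[XY[YX]YY[Y]]XY[YX]YYXY[YX]YY[XY[YX]YY]][Y]XY[YX]YY[XY[YX]YY[Y]]XY[YX]YYXY[YX]YY[Y]XY[YX]YY[XY[YX]YY[Y]]XY[YX]YYXY[YX]YY[[Y]XY[YX]YY[XY[YX]YY[Y]]XY[YX]YYXY[YX]YY]

Answer: [XY[YX]YY][Y]XY[YX]YY[XY[YX]YY[Y]]XY[YX]YYXY[YX]YY[[Y]XY[YX]YY[XY[YX]YY[Y]]XY[YX]YYXY[YX]YY[XY[YX]YY]][Y]XY[YX]YY[XY[YX]YY[Y]]XY[YX]YYXY[YX]YY[Y]XY[YX]YY[XY[YX]YY[Y]]XY[YX]YYXY[YX]YY[[Y]XY[YX]YY[XY[YX]YY[Y]]XY[YX]YYXY[YX]YY]


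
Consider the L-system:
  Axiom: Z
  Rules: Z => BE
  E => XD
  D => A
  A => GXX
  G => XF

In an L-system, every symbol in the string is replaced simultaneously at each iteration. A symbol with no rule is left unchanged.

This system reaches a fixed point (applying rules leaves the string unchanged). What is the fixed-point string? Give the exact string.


Answer: BXXFXX

Derivation:
Step 0: Z
Step 1: BE
Step 2: BXD
Step 3: BXA
Step 4: BXGXX
Step 5: BXXFXX
Step 6: BXXFXX  (unchanged — fixed point at step 5)


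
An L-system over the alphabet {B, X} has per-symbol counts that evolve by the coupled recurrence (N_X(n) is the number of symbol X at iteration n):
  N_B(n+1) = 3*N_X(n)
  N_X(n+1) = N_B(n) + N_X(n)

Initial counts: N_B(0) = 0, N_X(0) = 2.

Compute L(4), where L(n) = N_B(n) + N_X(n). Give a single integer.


Answer: 80

Derivation:
Step 0: N_B=0, N_X=2, L=2
Step 1: N_B=6, N_X=2, L=8
Step 2: N_B=6, N_X=8, L=14
Step 3: N_B=24, N_X=14, L=38
Step 4: N_B=42, N_X=38, L=80


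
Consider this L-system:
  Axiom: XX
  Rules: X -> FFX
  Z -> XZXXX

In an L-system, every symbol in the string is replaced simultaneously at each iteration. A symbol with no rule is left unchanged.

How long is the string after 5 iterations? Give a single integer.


Step 0: length = 2
Step 1: length = 6
Step 2: length = 10
Step 3: length = 14
Step 4: length = 18
Step 5: length = 22

Answer: 22


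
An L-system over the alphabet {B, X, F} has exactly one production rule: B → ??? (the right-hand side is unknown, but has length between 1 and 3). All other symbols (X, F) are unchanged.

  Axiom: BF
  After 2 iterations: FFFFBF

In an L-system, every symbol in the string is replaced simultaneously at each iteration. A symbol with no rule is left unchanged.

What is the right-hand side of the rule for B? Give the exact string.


Trying B → FFB:
  Step 0: BF
  Step 1: FFBF
  Step 2: FFFFBF
Matches the given result.

Answer: FFB


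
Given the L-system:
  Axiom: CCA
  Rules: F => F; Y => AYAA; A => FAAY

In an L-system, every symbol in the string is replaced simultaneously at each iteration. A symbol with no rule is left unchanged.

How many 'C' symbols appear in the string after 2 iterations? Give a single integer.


Step 0: CCA  (2 'C')
Step 1: CCFAAY  (2 'C')
Step 2: CCFFAAYFAAYAYAA  (2 'C')

Answer: 2


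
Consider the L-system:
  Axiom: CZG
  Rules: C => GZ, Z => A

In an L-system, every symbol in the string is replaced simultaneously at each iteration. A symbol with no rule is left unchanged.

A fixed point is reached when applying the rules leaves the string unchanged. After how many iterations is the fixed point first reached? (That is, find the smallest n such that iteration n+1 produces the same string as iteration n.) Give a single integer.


Answer: 2

Derivation:
Step 0: CZG
Step 1: GZAG
Step 2: GAAG
Step 3: GAAG  (unchanged — fixed point at step 2)


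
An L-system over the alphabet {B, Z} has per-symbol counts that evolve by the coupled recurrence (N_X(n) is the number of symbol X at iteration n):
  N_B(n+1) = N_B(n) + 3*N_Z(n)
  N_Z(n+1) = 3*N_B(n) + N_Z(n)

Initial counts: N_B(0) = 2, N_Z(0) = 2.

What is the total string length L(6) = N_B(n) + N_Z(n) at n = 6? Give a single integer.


Step 0: N_B=2, N_Z=2, L=4
Step 1: N_B=8, N_Z=8, L=16
Step 2: N_B=32, N_Z=32, L=64
Step 3: N_B=128, N_Z=128, L=256
Step 4: N_B=512, N_Z=512, L=1024
Step 5: N_B=2048, N_Z=2048, L=4096
Step 6: N_B=8192, N_Z=8192, L=16384

Answer: 16384


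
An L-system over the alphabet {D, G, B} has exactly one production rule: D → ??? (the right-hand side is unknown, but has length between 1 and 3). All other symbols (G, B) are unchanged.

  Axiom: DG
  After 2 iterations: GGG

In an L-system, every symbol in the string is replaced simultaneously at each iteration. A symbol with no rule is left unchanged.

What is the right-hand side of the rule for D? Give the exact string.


Answer: GG

Derivation:
Trying D → GG:
  Step 0: DG
  Step 1: GGG
  Step 2: GGG
Matches the given result.


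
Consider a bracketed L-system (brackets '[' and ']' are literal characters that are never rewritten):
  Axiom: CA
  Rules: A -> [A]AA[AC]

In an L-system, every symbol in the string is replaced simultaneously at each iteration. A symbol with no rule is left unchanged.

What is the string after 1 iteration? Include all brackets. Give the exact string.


Answer: C[A]AA[AC]

Derivation:
Step 0: CA
Step 1: C[A]AA[AC]


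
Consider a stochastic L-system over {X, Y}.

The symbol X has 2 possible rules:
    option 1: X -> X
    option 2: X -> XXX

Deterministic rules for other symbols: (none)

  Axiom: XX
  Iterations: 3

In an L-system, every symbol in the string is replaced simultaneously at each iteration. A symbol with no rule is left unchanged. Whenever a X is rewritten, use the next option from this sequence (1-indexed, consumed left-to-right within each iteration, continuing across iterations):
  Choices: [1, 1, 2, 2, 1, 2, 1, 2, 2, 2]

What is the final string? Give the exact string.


Step 0: XX
Step 1: XX  (used choices [1, 1])
Step 2: XXXXXX  (used choices [2, 2])
Step 3: XXXXXXXXXXXXXX  (used choices [1, 2, 1, 2, 2, 2])

Answer: XXXXXXXXXXXXXX


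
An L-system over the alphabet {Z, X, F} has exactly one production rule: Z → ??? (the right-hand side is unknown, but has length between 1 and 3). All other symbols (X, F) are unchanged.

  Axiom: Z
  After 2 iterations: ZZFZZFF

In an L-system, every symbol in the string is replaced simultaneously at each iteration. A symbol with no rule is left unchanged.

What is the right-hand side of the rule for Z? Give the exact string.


Trying Z → ZZF:
  Step 0: Z
  Step 1: ZZF
  Step 2: ZZFZZFF
Matches the given result.

Answer: ZZF


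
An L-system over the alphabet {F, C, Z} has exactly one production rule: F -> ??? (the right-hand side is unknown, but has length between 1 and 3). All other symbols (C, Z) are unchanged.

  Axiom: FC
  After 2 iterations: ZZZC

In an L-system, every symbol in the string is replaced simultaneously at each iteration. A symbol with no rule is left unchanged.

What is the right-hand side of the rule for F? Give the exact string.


Trying F -> ZZZ:
  Step 0: FC
  Step 1: ZZZC
  Step 2: ZZZC
Matches the given result.

Answer: ZZZ


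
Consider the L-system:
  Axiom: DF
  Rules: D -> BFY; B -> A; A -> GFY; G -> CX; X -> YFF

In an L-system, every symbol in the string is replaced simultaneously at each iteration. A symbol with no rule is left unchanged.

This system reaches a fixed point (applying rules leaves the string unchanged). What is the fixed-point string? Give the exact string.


Answer: CYFFFYFYF

Derivation:
Step 0: DF
Step 1: BFYF
Step 2: AFYF
Step 3: GFYFYF
Step 4: CXFYFYF
Step 5: CYFFFYFYF
Step 6: CYFFFYFYF  (unchanged — fixed point at step 5)


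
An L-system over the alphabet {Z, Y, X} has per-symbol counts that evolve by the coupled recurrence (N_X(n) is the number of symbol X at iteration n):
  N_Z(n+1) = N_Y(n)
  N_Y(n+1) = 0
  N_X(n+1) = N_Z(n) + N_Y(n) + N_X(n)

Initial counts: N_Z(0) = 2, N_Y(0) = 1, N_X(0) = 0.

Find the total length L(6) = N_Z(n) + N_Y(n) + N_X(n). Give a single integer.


Answer: 4

Derivation:
Step 0: N_Z=2, N_Y=1, N_X=0, L=3
Step 1: N_Z=1, N_Y=0, N_X=3, L=4
Step 2: N_Z=0, N_Y=0, N_X=4, L=4
Step 3: N_Z=0, N_Y=0, N_X=4, L=4
Step 4: N_Z=0, N_Y=0, N_X=4, L=4
Step 5: N_Z=0, N_Y=0, N_X=4, L=4
Step 6: N_Z=0, N_Y=0, N_X=4, L=4


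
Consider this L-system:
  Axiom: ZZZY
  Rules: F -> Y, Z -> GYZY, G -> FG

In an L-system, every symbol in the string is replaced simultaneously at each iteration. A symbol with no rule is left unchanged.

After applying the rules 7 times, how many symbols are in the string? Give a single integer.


Answer: 130

Derivation:
Step 0: length = 4
Step 1: length = 13
Step 2: length = 25
Step 3: length = 40
Step 4: length = 58
Step 5: length = 79
Step 6: length = 103
Step 7: length = 130


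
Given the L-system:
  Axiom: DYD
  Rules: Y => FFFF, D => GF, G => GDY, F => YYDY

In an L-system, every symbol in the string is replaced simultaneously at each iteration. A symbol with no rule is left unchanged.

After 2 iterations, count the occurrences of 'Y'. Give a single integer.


Step 0: DYD  (1 'Y')
Step 1: GFFFFFGF  (0 'Y')
Step 2: GDYYYDYYYDYYYDYYYDYYYDYGDYYYDY  (20 'Y')

Answer: 20


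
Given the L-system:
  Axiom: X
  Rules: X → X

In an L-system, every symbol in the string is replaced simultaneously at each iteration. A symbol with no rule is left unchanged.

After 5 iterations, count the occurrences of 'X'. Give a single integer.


Step 0: X  (1 'X')
Step 1: X  (1 'X')
Step 2: X  (1 'X')
Step 3: X  (1 'X')
Step 4: X  (1 'X')
Step 5: X  (1 'X')

Answer: 1


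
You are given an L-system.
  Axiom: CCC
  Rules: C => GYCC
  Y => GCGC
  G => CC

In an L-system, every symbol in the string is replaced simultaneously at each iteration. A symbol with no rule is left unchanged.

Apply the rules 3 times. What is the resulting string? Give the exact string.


Answer: GYCCGYCCCCGYCCCCGYCCCCGCGCGYCCGYCCCCGCGCGYCCGYCCGYCCGYCCCCGYCCCCGYCCCCGCGCGYCCGYCCCCGCGCGYCCGYCCGYCCGYCCCCGYCCCCGYCCCCGCGCGYCCGYCCCCGCGCGYCCGYCC

Derivation:
Step 0: CCC
Step 1: GYCCGYCCGYCC
Step 2: CCGCGCGYCCGYCCCCGCGCGYCCGYCCCCGCGCGYCCGYCC
Step 3: GYCCGYCCCCGYCCCCGYCCCCGCGCGYCCGYCCCCGCGCGYCCGYCCGYCCGYCCCCGYCCCCGYCCCCGCGCGYCCGYCCCCGCGCGYCCGYCCGYCCGYCCCCGYCCCCGYCCCCGCGCGYCCGYCCCCGCGCGYCCGYCC


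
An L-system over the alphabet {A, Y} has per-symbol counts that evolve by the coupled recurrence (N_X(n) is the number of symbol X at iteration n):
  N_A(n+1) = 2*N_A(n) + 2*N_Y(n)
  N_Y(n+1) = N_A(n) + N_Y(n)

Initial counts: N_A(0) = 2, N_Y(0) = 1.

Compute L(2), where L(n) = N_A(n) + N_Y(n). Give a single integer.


Answer: 27

Derivation:
Step 0: N_A=2, N_Y=1, L=3
Step 1: N_A=6, N_Y=3, L=9
Step 2: N_A=18, N_Y=9, L=27


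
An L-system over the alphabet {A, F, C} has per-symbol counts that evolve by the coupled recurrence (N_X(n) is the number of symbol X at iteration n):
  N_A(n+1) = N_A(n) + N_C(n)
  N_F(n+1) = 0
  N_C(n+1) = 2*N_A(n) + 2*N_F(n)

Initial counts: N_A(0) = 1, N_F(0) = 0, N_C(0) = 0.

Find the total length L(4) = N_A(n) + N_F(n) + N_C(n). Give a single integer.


Step 0: N_A=1, N_F=0, N_C=0, L=1
Step 1: N_A=1, N_F=0, N_C=2, L=3
Step 2: N_A=3, N_F=0, N_C=2, L=5
Step 3: N_A=5, N_F=0, N_C=6, L=11
Step 4: N_A=11, N_F=0, N_C=10, L=21

Answer: 21


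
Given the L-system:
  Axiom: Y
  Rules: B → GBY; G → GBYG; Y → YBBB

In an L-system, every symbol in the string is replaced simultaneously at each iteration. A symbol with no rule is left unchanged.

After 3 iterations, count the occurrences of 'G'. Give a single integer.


Step 0: Y  (0 'G')
Step 1: YBBB  (0 'G')
Step 2: YBBBGBYGBYGBY  (3 'G')
Step 3: YBBBGBYGBYGBYGBYGGBYYBBBGBYGGBYYBBBGBYGGBYYBBB  (12 'G')

Answer: 12


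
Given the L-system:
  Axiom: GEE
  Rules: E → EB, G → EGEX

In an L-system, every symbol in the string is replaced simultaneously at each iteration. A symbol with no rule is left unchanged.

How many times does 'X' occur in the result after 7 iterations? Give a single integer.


Answer: 7

Derivation:
Step 0: GEE  (0 'X')
Step 1: EGEXEBEB  (1 'X')
Step 2: EBEGEXEBXEBBEBB  (2 'X')
Step 3: EBBEBEGEXEBXEBBXEBBBEBBB  (3 'X')
Step 4: EBBBEBBEBEGEXEBXEBBXEBBBXEBBBBEBBBB  (4 'X')
Step 5: EBBBBEBBBEBBEBEGEXEBXEBBXEBBBXEBBBBXEBBBBBEBBBBB  (5 'X')
Step 6: EBBBBBEBBBBEBBBEBBEBEGEXEBXEBBXEBBBXEBBBBXEBBBBBXEBBBBBBEBBBBBB  (6 'X')
Step 7: EBBBBBBEBBBBBEBBBBEBBBEBBEBEGEXEBXEBBXEBBBXEBBBBXEBBBBBXEBBBBBBXEBBBBBBBEBBBBBBB  (7 'X')


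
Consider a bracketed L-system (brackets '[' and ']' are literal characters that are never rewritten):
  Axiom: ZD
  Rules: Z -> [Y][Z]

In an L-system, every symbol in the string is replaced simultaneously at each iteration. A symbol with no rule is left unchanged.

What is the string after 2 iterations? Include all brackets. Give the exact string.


Step 0: ZD
Step 1: [Y][Z]D
Step 2: [Y][[Y][Z]]D

Answer: [Y][[Y][Z]]D


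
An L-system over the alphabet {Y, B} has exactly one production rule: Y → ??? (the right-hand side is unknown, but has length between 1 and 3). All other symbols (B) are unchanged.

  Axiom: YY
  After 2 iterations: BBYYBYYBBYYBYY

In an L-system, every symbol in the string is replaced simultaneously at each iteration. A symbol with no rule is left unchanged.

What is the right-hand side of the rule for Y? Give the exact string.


Answer: BYY

Derivation:
Trying Y → BYY:
  Step 0: YY
  Step 1: BYYBYY
  Step 2: BBYYBYYBBYYBYY
Matches the given result.


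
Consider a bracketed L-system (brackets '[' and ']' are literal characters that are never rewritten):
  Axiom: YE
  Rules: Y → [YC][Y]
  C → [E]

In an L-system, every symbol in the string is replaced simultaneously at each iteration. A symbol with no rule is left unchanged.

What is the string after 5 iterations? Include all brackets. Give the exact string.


Answer: [[[[[YC][Y][E]][[YC][Y]][E]][[[YC][Y][E]][[YC][Y]]][E]][[[[YC][Y][E]][[YC][Y]][E]][[[YC][Y][E]][[YC][Y]]]][E]][[[[[YC][Y][E]][[YC][Y]][E]][[[YC][Y][E]][[YC][Y]]][E]][[[[YC][Y][E]][[YC][Y]][E]][[[YC][Y][E]][[YC][Y]]]]]E

Derivation:
Step 0: YE
Step 1: [YC][Y]E
Step 2: [[YC][Y][E]][[YC][Y]]E
Step 3: [[[YC][Y][E]][[YC][Y]][E]][[[YC][Y][E]][[YC][Y]]]E
Step 4: [[[[YC][Y][E]][[YC][Y]][E]][[[YC][Y][E]][[YC][Y]]][E]][[[[YC][Y][E]][[YC][Y]][E]][[[YC][Y][E]][[YC][Y]]]]E
Step 5: [[[[[YC][Y][E]][[YC][Y]][E]][[[YC][Y][E]][[YC][Y]]][E]][[[[YC][Y][E]][[YC][Y]][E]][[[YC][Y][E]][[YC][Y]]]][E]][[[[[YC][Y][E]][[YC][Y]][E]][[[YC][Y][E]][[YC][Y]]][E]][[[[YC][Y][E]][[YC][Y]][E]][[[YC][Y][E]][[YC][Y]]]]]E


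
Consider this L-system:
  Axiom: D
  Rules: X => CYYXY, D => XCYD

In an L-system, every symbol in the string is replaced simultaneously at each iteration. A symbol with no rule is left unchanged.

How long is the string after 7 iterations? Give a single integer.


Step 0: length = 1
Step 1: length = 4
Step 2: length = 11
Step 3: length = 22
Step 4: length = 37
Step 5: length = 56
Step 6: length = 79
Step 7: length = 106

Answer: 106


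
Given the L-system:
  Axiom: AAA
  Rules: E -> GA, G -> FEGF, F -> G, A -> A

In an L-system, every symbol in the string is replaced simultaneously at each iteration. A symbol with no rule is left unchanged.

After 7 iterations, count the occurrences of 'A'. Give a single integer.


Step 0: AAA  (3 'A')
Step 1: AAA  (3 'A')
Step 2: AAA  (3 'A')
Step 3: AAA  (3 'A')
Step 4: AAA  (3 'A')
Step 5: AAA  (3 'A')
Step 6: AAA  (3 'A')
Step 7: AAA  (3 'A')

Answer: 3


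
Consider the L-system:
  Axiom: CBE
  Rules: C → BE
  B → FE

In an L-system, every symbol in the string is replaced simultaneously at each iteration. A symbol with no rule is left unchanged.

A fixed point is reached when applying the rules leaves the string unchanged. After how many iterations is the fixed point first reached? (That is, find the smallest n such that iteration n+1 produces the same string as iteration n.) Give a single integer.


Step 0: CBE
Step 1: BEFEE
Step 2: FEEFEE
Step 3: FEEFEE  (unchanged — fixed point at step 2)

Answer: 2


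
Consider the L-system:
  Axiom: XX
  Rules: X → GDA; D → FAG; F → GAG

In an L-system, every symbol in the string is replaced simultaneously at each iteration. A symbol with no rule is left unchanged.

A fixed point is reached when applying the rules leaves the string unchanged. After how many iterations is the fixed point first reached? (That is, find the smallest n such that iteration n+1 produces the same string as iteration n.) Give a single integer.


Answer: 3

Derivation:
Step 0: XX
Step 1: GDAGDA
Step 2: GFAGAGFAGA
Step 3: GGAGAGAGGAGAGA
Step 4: GGAGAGAGGAGAGA  (unchanged — fixed point at step 3)


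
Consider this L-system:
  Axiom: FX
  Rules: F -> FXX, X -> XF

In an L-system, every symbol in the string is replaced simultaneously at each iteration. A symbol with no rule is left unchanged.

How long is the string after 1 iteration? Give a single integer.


Answer: 5

Derivation:
Step 0: length = 2
Step 1: length = 5


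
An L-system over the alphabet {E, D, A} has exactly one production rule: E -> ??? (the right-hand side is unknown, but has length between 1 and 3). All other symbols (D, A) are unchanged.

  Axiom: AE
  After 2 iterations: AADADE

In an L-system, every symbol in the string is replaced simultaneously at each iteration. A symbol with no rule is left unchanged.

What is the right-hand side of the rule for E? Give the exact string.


Trying E -> ADE:
  Step 0: AE
  Step 1: AADE
  Step 2: AADADE
Matches the given result.

Answer: ADE


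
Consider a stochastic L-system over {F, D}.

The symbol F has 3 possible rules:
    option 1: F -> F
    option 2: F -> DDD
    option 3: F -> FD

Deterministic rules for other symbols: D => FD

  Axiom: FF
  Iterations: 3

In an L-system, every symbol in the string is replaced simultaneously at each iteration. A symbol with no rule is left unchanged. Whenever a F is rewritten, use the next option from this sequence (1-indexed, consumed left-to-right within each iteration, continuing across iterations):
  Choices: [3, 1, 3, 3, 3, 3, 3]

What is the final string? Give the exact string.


Step 0: FF
Step 1: FDF  (used choices [3, 1])
Step 2: FDFDFD  (used choices [3, 3])
Step 3: FDFDFDFDFDFD  (used choices [3, 3, 3])

Answer: FDFDFDFDFDFD


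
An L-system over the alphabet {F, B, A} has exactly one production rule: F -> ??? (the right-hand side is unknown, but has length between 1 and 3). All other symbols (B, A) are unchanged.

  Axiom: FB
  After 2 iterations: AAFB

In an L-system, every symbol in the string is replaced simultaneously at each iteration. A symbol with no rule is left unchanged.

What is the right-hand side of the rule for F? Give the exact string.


Answer: AF

Derivation:
Trying F -> AF:
  Step 0: FB
  Step 1: AFB
  Step 2: AAFB
Matches the given result.


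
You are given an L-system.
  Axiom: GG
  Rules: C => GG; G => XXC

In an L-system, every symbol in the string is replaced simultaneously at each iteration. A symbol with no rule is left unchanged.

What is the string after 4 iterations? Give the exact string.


Answer: XXXXGGXXGGXXXXGGXXGG

Derivation:
Step 0: GG
Step 1: XXCXXC
Step 2: XXGGXXGG
Step 3: XXXXCXXCXXXXCXXC
Step 4: XXXXGGXXGGXXXXGGXXGG


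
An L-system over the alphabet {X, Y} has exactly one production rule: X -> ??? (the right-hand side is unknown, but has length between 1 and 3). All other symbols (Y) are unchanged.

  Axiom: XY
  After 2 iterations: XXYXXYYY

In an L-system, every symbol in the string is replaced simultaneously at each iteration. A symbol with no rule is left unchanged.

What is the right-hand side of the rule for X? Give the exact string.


Answer: XXY

Derivation:
Trying X -> XXY:
  Step 0: XY
  Step 1: XXYY
  Step 2: XXYXXYYY
Matches the given result.


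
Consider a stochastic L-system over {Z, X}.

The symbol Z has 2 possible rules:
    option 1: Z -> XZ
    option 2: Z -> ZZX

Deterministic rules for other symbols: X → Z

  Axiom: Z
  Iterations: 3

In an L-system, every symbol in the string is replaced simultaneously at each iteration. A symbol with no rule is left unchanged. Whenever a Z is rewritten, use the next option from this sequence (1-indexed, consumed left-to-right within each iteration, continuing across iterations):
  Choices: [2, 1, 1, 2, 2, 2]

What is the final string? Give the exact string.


Answer: ZZZXZZZXZZX

Derivation:
Step 0: Z
Step 1: ZZX  (used choices [2])
Step 2: XZXZZ  (used choices [1, 1])
Step 3: ZZZXZZZXZZX  (used choices [2, 2, 2])


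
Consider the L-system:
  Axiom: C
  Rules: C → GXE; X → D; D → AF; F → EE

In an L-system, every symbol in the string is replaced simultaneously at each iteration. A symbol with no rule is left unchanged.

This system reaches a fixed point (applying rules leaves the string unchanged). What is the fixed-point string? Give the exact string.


Answer: GAEEE

Derivation:
Step 0: C
Step 1: GXE
Step 2: GDE
Step 3: GAFE
Step 4: GAEEE
Step 5: GAEEE  (unchanged — fixed point at step 4)


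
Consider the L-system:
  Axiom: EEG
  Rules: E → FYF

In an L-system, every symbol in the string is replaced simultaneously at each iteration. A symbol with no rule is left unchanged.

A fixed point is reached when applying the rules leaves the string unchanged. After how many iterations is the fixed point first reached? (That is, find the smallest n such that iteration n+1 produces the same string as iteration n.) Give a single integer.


Answer: 1

Derivation:
Step 0: EEG
Step 1: FYFFYFG
Step 2: FYFFYFG  (unchanged — fixed point at step 1)


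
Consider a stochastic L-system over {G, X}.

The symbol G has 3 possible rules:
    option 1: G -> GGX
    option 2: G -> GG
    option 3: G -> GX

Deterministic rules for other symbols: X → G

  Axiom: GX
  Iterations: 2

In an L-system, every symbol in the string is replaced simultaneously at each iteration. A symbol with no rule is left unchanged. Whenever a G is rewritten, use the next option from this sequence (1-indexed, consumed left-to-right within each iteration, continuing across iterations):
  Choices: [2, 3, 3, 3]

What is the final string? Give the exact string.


Step 0: GX
Step 1: GGG  (used choices [2])
Step 2: GXGXGX  (used choices [3, 3, 3])

Answer: GXGXGX


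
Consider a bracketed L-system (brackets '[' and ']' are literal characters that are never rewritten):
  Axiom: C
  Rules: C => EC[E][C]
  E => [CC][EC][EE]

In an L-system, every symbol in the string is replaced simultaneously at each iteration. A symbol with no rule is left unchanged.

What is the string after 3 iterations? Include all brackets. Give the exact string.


Answer: [EC[E][C]EC[E][C]][[CC][EC][EE]EC[E][C]][[CC][EC][EE][CC][EC][EE]][CC][EC][EE]EC[E][C][[CC][EC][EE]][EC[E][C]][[EC[E][C]EC[E][C]][[CC][EC][EE]EC[E][C]][[CC][EC][EE][CC][EC][EE]]][[CC][EC][EE]EC[E][C][[CC][EC][EE]][EC[E][C]]]

Derivation:
Step 0: C
Step 1: EC[E][C]
Step 2: [CC][EC][EE]EC[E][C][[CC][EC][EE]][EC[E][C]]
Step 3: [EC[E][C]EC[E][C]][[CC][EC][EE]EC[E][C]][[CC][EC][EE][CC][EC][EE]][CC][EC][EE]EC[E][C][[CC][EC][EE]][EC[E][C]][[EC[E][C]EC[E][C]][[CC][EC][EE]EC[E][C]][[CC][EC][EE][CC][EC][EE]]][[CC][EC][EE]EC[E][C][[CC][EC][EE]][EC[E][C]]]


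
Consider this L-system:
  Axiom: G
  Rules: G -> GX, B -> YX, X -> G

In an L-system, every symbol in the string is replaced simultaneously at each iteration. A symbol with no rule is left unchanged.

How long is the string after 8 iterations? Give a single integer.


Step 0: length = 1
Step 1: length = 2
Step 2: length = 3
Step 3: length = 5
Step 4: length = 8
Step 5: length = 13
Step 6: length = 21
Step 7: length = 34
Step 8: length = 55

Answer: 55


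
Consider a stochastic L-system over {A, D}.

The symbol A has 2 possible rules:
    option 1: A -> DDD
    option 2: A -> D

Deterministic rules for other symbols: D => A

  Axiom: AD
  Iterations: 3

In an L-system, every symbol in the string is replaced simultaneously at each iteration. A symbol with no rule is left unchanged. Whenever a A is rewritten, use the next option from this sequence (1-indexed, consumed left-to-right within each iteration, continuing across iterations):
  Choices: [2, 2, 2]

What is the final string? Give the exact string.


Answer: DA

Derivation:
Step 0: AD
Step 1: DA  (used choices [2])
Step 2: AD  (used choices [2])
Step 3: DA  (used choices [2])


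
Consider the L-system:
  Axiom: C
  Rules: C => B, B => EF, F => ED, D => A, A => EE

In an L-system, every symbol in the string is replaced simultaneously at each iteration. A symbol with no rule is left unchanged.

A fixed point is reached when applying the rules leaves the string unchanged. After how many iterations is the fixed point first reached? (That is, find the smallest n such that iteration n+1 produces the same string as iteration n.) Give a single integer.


Answer: 5

Derivation:
Step 0: C
Step 1: B
Step 2: EF
Step 3: EED
Step 4: EEA
Step 5: EEEE
Step 6: EEEE  (unchanged — fixed point at step 5)


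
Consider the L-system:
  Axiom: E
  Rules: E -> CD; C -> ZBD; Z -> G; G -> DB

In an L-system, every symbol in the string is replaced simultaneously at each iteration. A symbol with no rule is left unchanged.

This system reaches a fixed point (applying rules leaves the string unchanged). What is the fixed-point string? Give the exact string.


Answer: DBBDD

Derivation:
Step 0: E
Step 1: CD
Step 2: ZBDD
Step 3: GBDD
Step 4: DBBDD
Step 5: DBBDD  (unchanged — fixed point at step 4)


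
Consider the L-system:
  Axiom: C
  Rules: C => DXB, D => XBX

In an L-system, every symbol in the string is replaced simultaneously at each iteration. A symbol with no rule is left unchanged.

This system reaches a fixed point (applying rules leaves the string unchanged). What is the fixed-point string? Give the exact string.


Answer: XBXXB

Derivation:
Step 0: C
Step 1: DXB
Step 2: XBXXB
Step 3: XBXXB  (unchanged — fixed point at step 2)


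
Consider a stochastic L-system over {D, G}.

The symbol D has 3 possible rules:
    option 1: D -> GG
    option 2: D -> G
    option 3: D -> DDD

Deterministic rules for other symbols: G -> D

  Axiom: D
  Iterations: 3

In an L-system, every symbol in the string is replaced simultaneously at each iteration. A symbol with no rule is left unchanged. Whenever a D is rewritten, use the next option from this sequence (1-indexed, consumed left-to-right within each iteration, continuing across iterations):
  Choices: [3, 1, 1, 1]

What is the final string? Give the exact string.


Answer: DDDDDD

Derivation:
Step 0: D
Step 1: DDD  (used choices [3])
Step 2: GGGGGG  (used choices [1, 1, 1])
Step 3: DDDDDD  (used choices [])


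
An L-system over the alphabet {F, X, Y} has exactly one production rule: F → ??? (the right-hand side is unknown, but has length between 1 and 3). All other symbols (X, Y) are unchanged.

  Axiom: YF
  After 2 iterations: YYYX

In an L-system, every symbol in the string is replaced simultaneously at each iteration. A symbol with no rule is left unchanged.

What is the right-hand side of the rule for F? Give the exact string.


Answer: YYX

Derivation:
Trying F → YYX:
  Step 0: YF
  Step 1: YYYX
  Step 2: YYYX
Matches the given result.
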